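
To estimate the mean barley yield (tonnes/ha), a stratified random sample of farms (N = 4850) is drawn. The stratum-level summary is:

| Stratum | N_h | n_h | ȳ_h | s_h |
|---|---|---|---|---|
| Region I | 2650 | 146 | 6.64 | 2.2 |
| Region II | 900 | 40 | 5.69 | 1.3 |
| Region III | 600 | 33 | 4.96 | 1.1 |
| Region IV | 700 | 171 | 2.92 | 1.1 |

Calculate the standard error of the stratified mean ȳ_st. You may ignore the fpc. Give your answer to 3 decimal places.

V̂(ȳ_st) = Σ W_h² s_h²/n_h, with W_h = N_h/N and N = 4850:
  stratum Region I: (2650/4850)²·2.2²/146 = 0.00989694
  stratum Region II: (900/4850)²·1.3²/40 = 0.00145488
  stratum Region III: (600/4850)²·1.1²/33 = 0.000561165
  stratum Region IV: (700/4850)²·1.1²/171 = 0.000147401
V̂(ȳ_st) = 0.0120604
SE(ȳ_st) = √0.0120604 = 0.10982

SE(ȳ_st) ≈ 0.110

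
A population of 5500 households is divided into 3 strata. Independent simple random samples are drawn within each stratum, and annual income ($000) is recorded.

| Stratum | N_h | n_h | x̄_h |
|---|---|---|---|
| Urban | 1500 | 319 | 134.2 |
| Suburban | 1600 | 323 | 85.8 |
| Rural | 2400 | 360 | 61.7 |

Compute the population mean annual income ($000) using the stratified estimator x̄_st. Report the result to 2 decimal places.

N = Σ N_h = 5500. Stratum weights W_h = N_h/N.
x̄_st = (1500·134.2 + 1600·85.8 + 2400·61.7) / 5500 = 88.4836

x̄_st ≈ 88.48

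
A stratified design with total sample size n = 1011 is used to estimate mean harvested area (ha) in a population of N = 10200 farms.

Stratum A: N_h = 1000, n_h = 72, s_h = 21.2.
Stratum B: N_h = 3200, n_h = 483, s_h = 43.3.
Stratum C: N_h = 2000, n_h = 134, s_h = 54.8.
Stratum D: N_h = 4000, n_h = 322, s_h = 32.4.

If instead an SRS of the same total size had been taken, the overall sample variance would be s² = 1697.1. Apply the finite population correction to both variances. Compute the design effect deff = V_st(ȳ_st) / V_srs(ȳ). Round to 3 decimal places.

deff ≈ 1.088

V̂(ȳ_st) = Σ W_h² (1 − n_h/N_h) s_h²/n_h, with W_h = N_h/N and N = 10200:
  stratum A: (1000/10200)²·(1 − 72/1000)·21.2²/72 = 0.0556784
  stratum B: (3200/10200)²·(1 − 483/3200)·43.3²/483 = 0.32439
  stratum C: (2000/10200)²·(1 − 134/2000)·54.8²/134 = 0.803892
  stratum D: (4000/10200)²·(1 − 322/4000)·32.4²/322 = 0.461005
V_st = 1.64497
V_srs = (1 − 1011/10200)·1697.1/1011 = 1.51225
deff = V_st / V_srs = 1.64497/1.51225 = 1.0878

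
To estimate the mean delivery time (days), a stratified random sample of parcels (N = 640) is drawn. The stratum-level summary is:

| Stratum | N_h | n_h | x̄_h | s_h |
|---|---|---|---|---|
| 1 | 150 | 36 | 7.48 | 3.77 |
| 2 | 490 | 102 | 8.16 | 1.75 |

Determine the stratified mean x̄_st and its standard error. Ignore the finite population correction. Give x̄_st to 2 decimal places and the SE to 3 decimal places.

x̄_st = Σ W_h x̄_h = (150·7.48 + 490·8.16)/640 = 8.00062
V̂(x̄_st) = Σ W_h² s_h²/n_h, with W_h = N_h/N and N = 640:
  stratum 1: (150/640)²·3.77²/36 = 0.0216872
  stratum 2: (490/640)²·1.75²/102 = 0.0175998
V̂(x̄_st) = 0.039287
SE(x̄_st) = √0.039287 = 0.198209

x̄_st ≈ 8.00, SE ≈ 0.198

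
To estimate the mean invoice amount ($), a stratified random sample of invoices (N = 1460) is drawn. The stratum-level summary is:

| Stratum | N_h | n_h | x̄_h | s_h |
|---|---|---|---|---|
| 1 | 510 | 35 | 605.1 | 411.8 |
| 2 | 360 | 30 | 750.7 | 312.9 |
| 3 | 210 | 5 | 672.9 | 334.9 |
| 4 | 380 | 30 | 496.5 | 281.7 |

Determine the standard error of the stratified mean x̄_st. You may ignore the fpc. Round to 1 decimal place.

SE(x̄_st) ≈ 37.9

V̂(x̄_st) = Σ W_h² s_h²/n_h, with W_h = N_h/N and N = 1460:
  stratum 1: (510/1460)²·411.8²/35 = 591.207
  stratum 2: (360/1460)²·312.9²/30 = 198.422
  stratum 3: (210/1460)²·334.9²/5 = 464.08
  stratum 4: (380/1460)²·281.7²/30 = 179.19
V̂(x̄_st) = 1432.9
SE(x̄_st) = √1432.9 = 37.8536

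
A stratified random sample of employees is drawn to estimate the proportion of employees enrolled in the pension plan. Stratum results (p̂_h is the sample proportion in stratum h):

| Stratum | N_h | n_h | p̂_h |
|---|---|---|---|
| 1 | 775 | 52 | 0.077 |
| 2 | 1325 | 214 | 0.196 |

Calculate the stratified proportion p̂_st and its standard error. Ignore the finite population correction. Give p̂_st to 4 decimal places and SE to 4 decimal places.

N = 2100; stratum weights W_h = N_h/N.
p̂_st = Σ W_h p̂_h = (775·0.077 + 1325·0.196)/2100 = 0.15208
V̂(p̂_st) = Σ W_h² p̂_h(1−p̂_h)/(n_h−1):
  stratum 1: (775/2100)²·0.077·0.923/51 = 0.000189796
  stratum 2: (1325/2100)²·0.196·0.804/213 = 0.000294527
V̂(p̂_st) = 0.000484323; SE = √V̂ = 0.0220073

p̂_st ≈ 0.1521, SE ≈ 0.0220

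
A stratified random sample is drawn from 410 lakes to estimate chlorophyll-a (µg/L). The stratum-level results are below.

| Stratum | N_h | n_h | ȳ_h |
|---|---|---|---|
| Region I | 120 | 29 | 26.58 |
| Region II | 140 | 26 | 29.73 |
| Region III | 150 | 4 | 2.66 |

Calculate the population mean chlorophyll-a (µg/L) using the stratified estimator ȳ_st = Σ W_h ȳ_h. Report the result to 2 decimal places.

ȳ_st ≈ 18.90

N = Σ N_h = 410. Stratum weights W_h = N_h/N.
ȳ_st = (120·26.58 + 140·29.73 + 150·2.66) / 410 = 18.9044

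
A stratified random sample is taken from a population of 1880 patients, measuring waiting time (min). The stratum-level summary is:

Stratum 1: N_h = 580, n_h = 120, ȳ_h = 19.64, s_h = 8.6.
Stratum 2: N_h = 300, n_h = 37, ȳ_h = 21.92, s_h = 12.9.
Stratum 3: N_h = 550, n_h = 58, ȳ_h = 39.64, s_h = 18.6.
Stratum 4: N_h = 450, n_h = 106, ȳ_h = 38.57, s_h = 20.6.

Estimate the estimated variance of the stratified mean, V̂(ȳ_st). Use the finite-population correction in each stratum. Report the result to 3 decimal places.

V̂(ȳ_st) = Σ W_h² (1 − n_h/N_h) s_h²/n_h, with W_h = N_h/N and N = 1880:
  stratum 1: (580/1880)²·(1 − 120/580)·8.6²/120 = 0.0465249
  stratum 2: (300/1880)²·(1 − 37/300)·12.9²/37 = 0.100401
  stratum 3: (550/1880)²·(1 − 58/550)·18.6²/58 = 0.456678
  stratum 4: (450/1880)²·(1 − 106/450)·20.6²/106 = 0.175341
V̂(ȳ_st) = 0.778945

V̂(ȳ_st) ≈ 0.779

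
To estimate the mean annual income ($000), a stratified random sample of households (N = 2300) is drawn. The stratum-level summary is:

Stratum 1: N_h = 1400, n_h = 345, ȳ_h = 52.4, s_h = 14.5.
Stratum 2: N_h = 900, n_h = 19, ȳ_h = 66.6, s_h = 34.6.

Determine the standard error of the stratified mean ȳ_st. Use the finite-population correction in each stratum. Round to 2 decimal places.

SE(ȳ_st) ≈ 3.10

V̂(ȳ_st) = Σ W_h² (1 − n_h/N_h) s_h²/n_h, with W_h = N_h/N and N = 2300:
  stratum 1: (1400/2300)²·(1 − 345/1400)·14.5²/345 = 0.170154
  stratum 2: (900/2300)²·(1 − 19/900)·34.6²/19 = 9.44412
V̂(ȳ_st) = 9.61427
SE(ȳ_st) = √9.61427 = 3.10069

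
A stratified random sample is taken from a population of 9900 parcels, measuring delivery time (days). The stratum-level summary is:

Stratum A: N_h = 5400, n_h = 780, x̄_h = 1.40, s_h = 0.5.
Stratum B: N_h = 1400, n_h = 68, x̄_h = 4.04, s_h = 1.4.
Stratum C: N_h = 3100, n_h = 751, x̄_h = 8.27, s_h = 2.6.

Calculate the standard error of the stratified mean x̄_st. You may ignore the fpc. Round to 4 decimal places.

SE(x̄_st) ≈ 0.0394

V̂(x̄_st) = Σ W_h² s_h²/n_h, with W_h = N_h/N and N = 9900:
  stratum A: (5400/9900)²·0.5²/780 = 9.53592e-05
  stratum B: (1400/9900)²·1.4²/68 = 0.000576412
  stratum C: (3100/9900)²·2.6²/751 = 0.000882592
V̂(x̄_st) = 0.00155436
SE(x̄_st) = √0.00155436 = 0.0394254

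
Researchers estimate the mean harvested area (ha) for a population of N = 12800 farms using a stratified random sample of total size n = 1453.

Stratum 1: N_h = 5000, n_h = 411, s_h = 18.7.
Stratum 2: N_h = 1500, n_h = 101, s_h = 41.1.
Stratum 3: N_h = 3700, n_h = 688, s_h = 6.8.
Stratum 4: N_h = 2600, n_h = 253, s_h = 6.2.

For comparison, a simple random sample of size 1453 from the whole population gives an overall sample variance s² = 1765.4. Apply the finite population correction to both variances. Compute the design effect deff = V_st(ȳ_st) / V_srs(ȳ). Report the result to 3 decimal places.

deff ≈ 0.319

V̂(ȳ_st) = Σ W_h² (1 − n_h/N_h) s_h²/n_h, with W_h = N_h/N and N = 12800:
  stratum 1: (5000/12800)²·(1 − 411/5000)·18.7²/411 = 0.119154
  stratum 2: (1500/12800)²·(1 − 101/1500)·41.1²/101 = 0.214216
  stratum 3: (3700/12800)²·(1 − 688/3700)·6.8²/688 = 0.00457158
  stratum 4: (2600/12800)²·(1 − 253/2600)·6.2²/253 = 0.00565887
V_st = 0.3436
V_srs = (1 − 1453/12800)·1765.4/1453 = 1.07708
deff = V_st / V_srs = 0.3436/1.07708 = 0.3190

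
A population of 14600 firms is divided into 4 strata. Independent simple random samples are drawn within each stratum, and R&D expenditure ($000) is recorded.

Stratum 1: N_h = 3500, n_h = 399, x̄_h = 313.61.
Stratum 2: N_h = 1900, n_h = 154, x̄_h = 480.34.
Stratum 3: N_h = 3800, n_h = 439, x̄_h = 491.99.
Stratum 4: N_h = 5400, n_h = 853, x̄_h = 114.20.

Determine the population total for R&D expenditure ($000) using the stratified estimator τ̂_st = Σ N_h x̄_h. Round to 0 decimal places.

τ̂_st ≈ 4496523

τ̂_st = Σ N_h x̄_h = 3500·313.61 + 1900·480.34 + 3800·491.99 + 5400·114.20 = 4496523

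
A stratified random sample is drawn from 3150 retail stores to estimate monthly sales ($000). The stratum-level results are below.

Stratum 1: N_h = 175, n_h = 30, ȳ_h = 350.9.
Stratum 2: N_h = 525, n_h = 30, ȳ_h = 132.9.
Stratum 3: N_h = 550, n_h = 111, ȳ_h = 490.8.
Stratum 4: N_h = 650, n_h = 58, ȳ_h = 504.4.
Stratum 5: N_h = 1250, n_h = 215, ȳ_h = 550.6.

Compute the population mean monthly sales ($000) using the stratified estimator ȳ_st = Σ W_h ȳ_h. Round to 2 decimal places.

ȳ_st ≈ 449.91

N = Σ N_h = 3150. Stratum weights W_h = N_h/N.
ȳ_st = (175·350.9 + 525·132.9 + 550·490.8 + 650·504.4 + 1250·550.6) / 3150 = 449.9143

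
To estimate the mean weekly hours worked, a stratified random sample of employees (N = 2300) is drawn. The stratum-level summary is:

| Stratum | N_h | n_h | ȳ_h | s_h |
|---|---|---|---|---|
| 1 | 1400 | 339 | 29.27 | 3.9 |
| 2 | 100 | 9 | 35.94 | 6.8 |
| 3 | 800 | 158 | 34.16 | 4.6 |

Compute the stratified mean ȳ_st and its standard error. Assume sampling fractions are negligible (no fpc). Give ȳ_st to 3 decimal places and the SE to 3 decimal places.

ȳ_st ≈ 31.261, SE ≈ 0.206

ȳ_st = Σ W_h ȳ_h = (1400·29.27 + 100·35.94 + 800·34.16)/2300 = 31.26087
V̂(ȳ_st) = Σ W_h² s_h²/n_h, with W_h = N_h/N and N = 2300:
  stratum 1: (1400/2300)²·3.9²/339 = 0.0166238
  stratum 2: (100/2300)²·6.8²/9 = 0.00971225
  stratum 3: (800/2300)²·4.6²/158 = 0.0162025
V̂(ȳ_st) = 0.0425386
SE(ȳ_st) = √0.0425386 = 0.206249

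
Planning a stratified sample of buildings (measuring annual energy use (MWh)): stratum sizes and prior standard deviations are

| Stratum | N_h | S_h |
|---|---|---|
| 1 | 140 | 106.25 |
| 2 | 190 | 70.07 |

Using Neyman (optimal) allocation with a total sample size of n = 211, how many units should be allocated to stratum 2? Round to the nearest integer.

100

Neyman allocation: n_h = n · N_h S_h / Σ N_i S_i, with n = 211.
  stratum 1: N_h·S_h = 140·106.25 = 14875.00
  stratum 2: N_h·S_h = 190·70.07 = 13313.30
Σ N_h S_h = 28188.30
n for stratum 2 = 211·13313.30/28188.30 = 99.655 → 100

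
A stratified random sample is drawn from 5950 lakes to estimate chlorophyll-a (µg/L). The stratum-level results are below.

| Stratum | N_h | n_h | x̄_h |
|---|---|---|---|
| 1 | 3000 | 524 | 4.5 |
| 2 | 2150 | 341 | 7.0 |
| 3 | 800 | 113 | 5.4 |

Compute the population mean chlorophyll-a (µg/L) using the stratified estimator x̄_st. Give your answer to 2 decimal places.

N = Σ N_h = 5950. Stratum weights W_h = N_h/N.
x̄_st = (3000·4.5 + 2150·7.0 + 800·5.4) / 5950 = 5.5244

x̄_st ≈ 5.52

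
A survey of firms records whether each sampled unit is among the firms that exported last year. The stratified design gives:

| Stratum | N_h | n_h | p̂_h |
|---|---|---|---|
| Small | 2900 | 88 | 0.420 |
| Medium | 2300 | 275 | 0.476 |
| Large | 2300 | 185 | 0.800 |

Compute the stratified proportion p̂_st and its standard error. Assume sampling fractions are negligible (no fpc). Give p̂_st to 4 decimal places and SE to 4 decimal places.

p̂_st ≈ 0.5537, SE ≈ 0.0242

N = 7500; stratum weights W_h = N_h/N.
p̂_st = Σ W_h p̂_h = (2900·0.420 + 2300·0.476 + 2300·0.800)/7500 = 0.55371
V̂(p̂_st) = Σ W_h² p̂_h(1−p̂_h)/(n_h−1):
  stratum Small: (2900/7500)²·0.420·0.580/87 = 0.000418631
  stratum Medium: (2300/7500)²·0.476·0.524/274 = 8.56093e-05
  stratum Large: (2300/7500)²·0.800·0.200/184 = 8.17778e-05
V̂(p̂_st) = 0.000586018; SE = √V̂ = 0.0242078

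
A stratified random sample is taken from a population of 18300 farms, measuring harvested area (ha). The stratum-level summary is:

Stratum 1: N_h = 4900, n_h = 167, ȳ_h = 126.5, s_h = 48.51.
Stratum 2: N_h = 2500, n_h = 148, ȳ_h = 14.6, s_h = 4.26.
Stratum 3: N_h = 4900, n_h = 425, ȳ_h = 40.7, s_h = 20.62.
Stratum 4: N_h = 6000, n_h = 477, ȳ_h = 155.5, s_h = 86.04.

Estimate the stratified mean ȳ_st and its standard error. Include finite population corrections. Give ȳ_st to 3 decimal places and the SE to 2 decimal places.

ȳ_st ≈ 97.748, SE ≈ 1.61

ȳ_st = Σ W_h ȳ_h = (4900·126.5 + 2500·14.6 + 4900·40.7 + 6000·155.5)/18300 = 97.74754
V̂(ȳ_st) = Σ W_h² (1 − n_h/N_h) s_h²/n_h, with W_h = N_h/N and N = 18300:
  stratum 1: (4900/18300)²·(1 − 167/4900)·48.51²/167 = 0.975835
  stratum 2: (2500/18300)²·(1 − 148/2500)·4.26²/148 = 0.00215294
  stratum 3: (4900/18300)²·(1 − 425/4900)·20.62²/425 = 0.0655051
  stratum 4: (6000/18300)²·(1 − 477/6000)·86.04²/477 = 1.5357
V̂(ȳ_st) = 2.57919
SE(ȳ_st) = √2.57919 = 1.60599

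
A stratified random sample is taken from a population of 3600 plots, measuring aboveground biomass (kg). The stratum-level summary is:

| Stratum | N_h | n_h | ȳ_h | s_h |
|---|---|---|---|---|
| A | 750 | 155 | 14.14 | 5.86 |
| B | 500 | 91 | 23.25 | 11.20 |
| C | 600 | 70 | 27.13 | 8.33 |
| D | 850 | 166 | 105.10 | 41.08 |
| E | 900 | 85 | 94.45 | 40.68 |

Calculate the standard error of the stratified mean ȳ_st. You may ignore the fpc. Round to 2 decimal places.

V̂(ȳ_st) = Σ W_h² s_h²/n_h, with W_h = N_h/N and N = 3600:
  stratum A: (750/3600)²·5.86²/155 = 0.0096157
  stratum B: (500/3600)²·11.20²/91 = 0.0265907
  stratum C: (600/3600)²·8.33²/70 = 0.0275353
  stratum D: (850/3600)²·41.08²/166 = 0.566742
  stratum E: (900/3600)²·40.68²/85 = 1.21681
V̂(ȳ_st) = 1.84729
SE(ȳ_st) = √1.84729 = 1.35915

SE(ȳ_st) ≈ 1.36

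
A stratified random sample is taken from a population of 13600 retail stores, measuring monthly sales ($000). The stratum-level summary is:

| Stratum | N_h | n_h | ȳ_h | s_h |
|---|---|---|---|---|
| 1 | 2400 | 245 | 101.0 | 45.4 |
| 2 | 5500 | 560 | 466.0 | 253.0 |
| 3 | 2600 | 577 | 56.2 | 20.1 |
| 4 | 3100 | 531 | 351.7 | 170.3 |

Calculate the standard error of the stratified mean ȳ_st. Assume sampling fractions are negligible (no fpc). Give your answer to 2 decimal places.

V̂(ȳ_st) = Σ W_h² s_h²/n_h, with W_h = N_h/N and N = 13600:
  stratum 1: (2400/13600)²·45.4²/245 = 0.261993
  stratum 2: (5500/13600)²·253.0²/560 = 18.6939
  stratum 3: (2600/13600)²·20.1²/577 = 0.0255909
  stratum 4: (3100/13600)²·170.3²/531 = 2.83779
V̂(ȳ_st) = 21.8193
SE(ȳ_st) = √21.8193 = 4.67111

SE(ȳ_st) ≈ 4.67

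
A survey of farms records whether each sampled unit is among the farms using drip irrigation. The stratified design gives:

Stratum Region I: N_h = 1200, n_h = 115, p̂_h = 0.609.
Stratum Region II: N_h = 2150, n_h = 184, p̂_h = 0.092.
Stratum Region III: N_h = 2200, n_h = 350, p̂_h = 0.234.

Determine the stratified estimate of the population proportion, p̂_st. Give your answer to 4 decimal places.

p̂_st ≈ 0.2601

N = 5550; stratum weights W_h = N_h/N.
p̂_st = Σ W_h p̂_h = (1200·0.609 + 2150·0.092 + 2200·0.234)/5550 = 0.26007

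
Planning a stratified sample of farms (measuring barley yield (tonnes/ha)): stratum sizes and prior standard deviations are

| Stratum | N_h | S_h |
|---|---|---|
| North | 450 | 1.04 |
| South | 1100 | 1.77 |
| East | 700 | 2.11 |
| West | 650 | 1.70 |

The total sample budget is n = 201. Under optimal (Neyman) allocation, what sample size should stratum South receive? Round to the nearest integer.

Neyman allocation: n_h = n · N_h S_h / Σ N_i S_i, with n = 201.
  stratum North: N_h·S_h = 450·1.04 = 468.00
  stratum South: N_h·S_h = 1100·1.77 = 1947.00
  stratum East: N_h·S_h = 700·2.11 = 1477.00
  stratum West: N_h·S_h = 650·1.70 = 1105.00
Σ N_h S_h = 4997.00
n for stratum South = 201·1947.00/4997.00 = 78.316 → 78

78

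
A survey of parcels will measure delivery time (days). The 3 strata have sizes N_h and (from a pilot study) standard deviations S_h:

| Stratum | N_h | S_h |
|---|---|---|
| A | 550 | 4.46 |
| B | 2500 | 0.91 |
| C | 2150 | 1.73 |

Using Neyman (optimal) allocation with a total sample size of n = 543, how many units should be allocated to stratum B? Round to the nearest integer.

Neyman allocation: n_h = n · N_h S_h / Σ N_i S_i, with n = 543.
  stratum A: N_h·S_h = 550·4.46 = 2453.00
  stratum B: N_h·S_h = 2500·0.91 = 2275.00
  stratum C: N_h·S_h = 2150·1.73 = 3719.50
Σ N_h S_h = 8447.50
n for stratum B = 543·2275.00/8447.50 = 146.236 → 146

146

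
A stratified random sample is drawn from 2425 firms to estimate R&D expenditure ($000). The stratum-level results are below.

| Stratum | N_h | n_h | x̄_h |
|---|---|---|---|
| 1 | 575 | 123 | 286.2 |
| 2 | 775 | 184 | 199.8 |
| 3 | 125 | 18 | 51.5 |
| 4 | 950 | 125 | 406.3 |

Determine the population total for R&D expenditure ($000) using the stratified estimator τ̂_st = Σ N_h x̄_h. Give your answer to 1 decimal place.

τ̂_st = Σ N_h x̄_h = 575·286.2 + 775·199.8 + 125·51.5 + 950·406.3 = 711832.5

τ̂_st ≈ 711832.5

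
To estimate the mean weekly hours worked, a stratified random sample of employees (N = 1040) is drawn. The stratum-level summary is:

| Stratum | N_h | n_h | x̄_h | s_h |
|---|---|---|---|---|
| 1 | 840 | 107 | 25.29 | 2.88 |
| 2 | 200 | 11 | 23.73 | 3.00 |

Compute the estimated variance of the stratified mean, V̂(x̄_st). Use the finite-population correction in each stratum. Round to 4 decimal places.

V̂(x̄_st) ≈ 0.0727

V̂(x̄_st) = Σ W_h² (1 − n_h/N_h) s_h²/n_h, with W_h = N_h/N and N = 1040:
  stratum 1: (840/1040)²·(1 − 107/840)·2.88²/107 = 0.0441284
  stratum 2: (200/1040)²·(1 − 11/200)·3.00²/11 = 0.028594
V̂(x̄_st) = 0.0727224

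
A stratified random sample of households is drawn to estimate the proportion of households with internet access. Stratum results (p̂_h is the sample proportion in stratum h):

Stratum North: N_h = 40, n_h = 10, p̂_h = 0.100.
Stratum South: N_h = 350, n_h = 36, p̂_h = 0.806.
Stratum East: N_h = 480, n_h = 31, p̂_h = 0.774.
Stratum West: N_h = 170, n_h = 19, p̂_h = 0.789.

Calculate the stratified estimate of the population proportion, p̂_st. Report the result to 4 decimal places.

N = 1040; stratum weights W_h = N_h/N.
p̂_st = Σ W_h p̂_h = (40·0.100 + 350·0.806 + 480·0.774 + 170·0.789)/1040 = 0.76130

p̂_st ≈ 0.7613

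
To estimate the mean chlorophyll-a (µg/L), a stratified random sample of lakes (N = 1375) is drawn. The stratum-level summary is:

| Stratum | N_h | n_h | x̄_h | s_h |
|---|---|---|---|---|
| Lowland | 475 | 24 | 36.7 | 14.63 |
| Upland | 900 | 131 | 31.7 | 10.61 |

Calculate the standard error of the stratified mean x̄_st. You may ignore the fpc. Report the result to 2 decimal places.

V̂(x̄_st) = Σ W_h² s_h²/n_h, with W_h = N_h/N and N = 1375:
  stratum Lowland: (475/1375)²·14.63²/24 = 1.06429
  stratum Upland: (900/1375)²·10.61²/131 = 0.368162
V̂(x̄_st) = 1.43245
SE(x̄_st) = √1.43245 = 1.19685

SE(x̄_st) ≈ 1.20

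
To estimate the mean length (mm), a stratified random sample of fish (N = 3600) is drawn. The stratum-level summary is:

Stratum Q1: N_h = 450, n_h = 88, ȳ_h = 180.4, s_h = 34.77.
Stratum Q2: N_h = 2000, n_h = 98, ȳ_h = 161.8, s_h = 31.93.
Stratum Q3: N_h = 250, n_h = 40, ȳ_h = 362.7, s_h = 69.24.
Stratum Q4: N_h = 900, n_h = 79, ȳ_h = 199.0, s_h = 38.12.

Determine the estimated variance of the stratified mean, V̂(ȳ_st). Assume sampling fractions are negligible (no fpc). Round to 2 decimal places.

V̂(ȳ_st) = Σ W_h² s_h²/n_h, with W_h = N_h/N and N = 3600:
  stratum Q1: (450/3600)²·34.77²/88 = 0.214658
  stratum Q2: (2000/3600)²·31.93²/98 = 3.2109
  stratum Q3: (250/3600)²·69.24²/40 = 0.578002
  stratum Q4: (900/3600)²·38.12²/79 = 1.14963
V̂(ȳ_st) = 5.15319

V̂(ȳ_st) ≈ 5.15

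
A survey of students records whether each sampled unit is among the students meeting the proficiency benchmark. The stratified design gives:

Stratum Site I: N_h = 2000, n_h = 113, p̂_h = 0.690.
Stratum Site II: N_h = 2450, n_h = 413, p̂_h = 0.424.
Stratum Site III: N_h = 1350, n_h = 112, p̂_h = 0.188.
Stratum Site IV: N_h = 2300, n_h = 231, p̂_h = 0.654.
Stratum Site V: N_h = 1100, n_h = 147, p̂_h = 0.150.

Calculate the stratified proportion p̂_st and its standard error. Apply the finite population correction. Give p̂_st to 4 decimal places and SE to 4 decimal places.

p̂_st ≈ 0.4719, SE ≈ 0.0146

N = 9200; stratum weights W_h = N_h/N.
p̂_st = Σ W_h p̂_h = (2000·0.690 + 2450·0.424 + 1350·0.188 + 2300·0.654 + 1100·0.150)/9200 = 0.47193
V̂(p̂_st) = Σ W_h² (1 − n_h/N_h) p̂_h(1−p̂_h)/(n_h−1):
  stratum Site I: (2000/9200)²·(1 − 113/2000)·0.690·0.310/112 = 8.51567e-05
  stratum Site II: (2450/9200)²·(1 − 413/2450)·0.424·0.576/412 = 3.4952e-05
  stratum Site III: (1350/9200)²·(1 − 112/1350)·0.188·0.812/111 = 2.71562e-05
  stratum Site IV: (2300/9200)²·(1 − 231/2300)·0.654·0.346/230 = 5.53145e-05
  stratum Site V: (1100/9200)²·(1 − 147/1100)·0.150·0.850/146 = 1.0816e-05
V̂(p̂_st) = 0.000213395; SE = √V̂ = 0.0146081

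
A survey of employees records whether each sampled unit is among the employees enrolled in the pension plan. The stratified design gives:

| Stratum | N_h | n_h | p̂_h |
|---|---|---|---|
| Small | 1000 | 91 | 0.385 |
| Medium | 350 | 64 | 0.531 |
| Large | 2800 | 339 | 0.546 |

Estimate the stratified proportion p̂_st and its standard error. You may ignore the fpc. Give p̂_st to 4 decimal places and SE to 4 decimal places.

p̂_st ≈ 0.5059, SE ≈ 0.0227

N = 4150; stratum weights W_h = N_h/N.
p̂_st = Σ W_h p̂_h = (1000·0.385 + 350·0.531 + 2800·0.546)/4150 = 0.50594
V̂(p̂_st) = Σ W_h² p̂_h(1−p̂_h)/(n_h−1):
  stratum Small: (1000/4150)²·0.385·0.615/90 = 0.000152756
  stratum Medium: (350/4150)²·0.531·0.469/63 = 2.81169e-05
  stratum Large: (2800/4150)²·0.546·0.454/338 = 0.00033385
V̂(p̂_st) = 0.000514723; SE = √V̂ = 0.0226875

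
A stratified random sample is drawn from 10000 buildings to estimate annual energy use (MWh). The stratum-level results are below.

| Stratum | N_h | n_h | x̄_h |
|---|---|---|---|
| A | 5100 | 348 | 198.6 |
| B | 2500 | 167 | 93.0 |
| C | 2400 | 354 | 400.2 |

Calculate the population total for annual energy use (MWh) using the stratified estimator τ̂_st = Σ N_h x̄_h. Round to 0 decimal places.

τ̂_st = Σ N_h x̄_h = 5100·198.6 + 2500·93.0 + 2400·400.2 = 2205840

τ̂_st ≈ 2205840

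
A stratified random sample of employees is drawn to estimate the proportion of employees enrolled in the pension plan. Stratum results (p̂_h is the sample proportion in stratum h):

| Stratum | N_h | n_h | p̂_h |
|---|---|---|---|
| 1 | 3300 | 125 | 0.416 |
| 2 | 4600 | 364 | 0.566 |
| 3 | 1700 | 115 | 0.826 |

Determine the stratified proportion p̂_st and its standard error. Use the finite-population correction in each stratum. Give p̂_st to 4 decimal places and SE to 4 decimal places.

N = 9600; stratum weights W_h = N_h/N.
p̂_st = Σ W_h p̂_h = (3300·0.416 + 4600·0.566 + 1700·0.826)/9600 = 0.56048
V̂(p̂_st) = Σ W_h² (1 − n_h/N_h) p̂_h(1−p̂_h)/(n_h−1):
  stratum 1: (3300/9600)²·(1 − 125/3300)·0.416·0.584/124 = 0.000222741
  stratum 2: (4600/9600)²·(1 − 364/4600)·0.566·0.434/363 = 0.000143077
  stratum 3: (1700/9600)²·(1 − 115/1700)·0.826·0.174/114 = 3.68604e-05
V̂(p̂_st) = 0.000402679; SE = √V̂ = 0.0200669

p̂_st ≈ 0.5605, SE ≈ 0.0201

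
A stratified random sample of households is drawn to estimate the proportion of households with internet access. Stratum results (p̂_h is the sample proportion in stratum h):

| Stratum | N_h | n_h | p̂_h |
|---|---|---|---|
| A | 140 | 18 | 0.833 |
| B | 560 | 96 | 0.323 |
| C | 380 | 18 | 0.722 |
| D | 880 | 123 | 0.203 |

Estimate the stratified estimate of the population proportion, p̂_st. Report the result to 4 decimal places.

p̂_st ≈ 0.3829

N = 1960; stratum weights W_h = N_h/N.
p̂_st = Σ W_h p̂_h = (140·0.833 + 560·0.323 + 380·0.722 + 880·0.203)/1960 = 0.38291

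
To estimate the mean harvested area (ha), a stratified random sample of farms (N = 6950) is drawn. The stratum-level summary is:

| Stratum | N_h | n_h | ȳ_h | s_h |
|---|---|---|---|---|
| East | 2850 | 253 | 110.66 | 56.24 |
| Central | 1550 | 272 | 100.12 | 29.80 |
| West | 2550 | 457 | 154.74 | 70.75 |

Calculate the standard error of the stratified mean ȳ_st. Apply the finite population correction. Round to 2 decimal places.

SE(ȳ_st) ≈ 1.81

V̂(ȳ_st) = Σ W_h² (1 − n_h/N_h) s_h²/n_h, with W_h = N_h/N and N = 6950:
  stratum East: (2850/6950)²·(1 − 253/2850)·56.24²/253 = 1.91566
  stratum Central: (1550/6950)²·(1 − 272/1550)·29.80²/272 = 0.133893
  stratum West: (2550/6950)²·(1 − 457/2550)·70.75²/457 = 1.21025
V̂(ȳ_st) = 3.2598
SE(ȳ_st) = √3.2598 = 1.80549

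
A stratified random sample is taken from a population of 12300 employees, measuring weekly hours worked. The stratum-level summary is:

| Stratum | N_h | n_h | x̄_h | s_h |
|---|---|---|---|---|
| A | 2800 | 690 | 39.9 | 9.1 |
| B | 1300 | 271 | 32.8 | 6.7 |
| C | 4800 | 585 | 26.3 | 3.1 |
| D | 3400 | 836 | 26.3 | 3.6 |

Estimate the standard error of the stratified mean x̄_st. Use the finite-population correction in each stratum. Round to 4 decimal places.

V̂(x̄_st) = Σ W_h² (1 − n_h/N_h) s_h²/n_h, with W_h = N_h/N and N = 12300:
  stratum A: (2800/12300)²·(1 − 690/2800)·9.1²/690 = 0.00468667
  stratum B: (1300/12300)²·(1 − 271/1300)·6.7²/271 = 0.00146463
  stratum C: (4800/12300)²·(1 − 585/4800)·3.1²/585 = 0.00219683
  stratum D: (3400/12300)²·(1 − 836/3400)·3.6²/836 = 0.000893276
V̂(x̄_st) = 0.0092414
SE(x̄_st) = √0.0092414 = 0.0961322

SE(x̄_st) ≈ 0.0961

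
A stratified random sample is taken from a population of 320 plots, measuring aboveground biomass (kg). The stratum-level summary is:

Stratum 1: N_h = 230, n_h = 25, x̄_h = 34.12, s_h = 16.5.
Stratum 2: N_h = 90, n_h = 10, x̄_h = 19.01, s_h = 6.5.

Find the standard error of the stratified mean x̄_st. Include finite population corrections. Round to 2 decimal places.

V̂(x̄_st) = Σ W_h² (1 − n_h/N_h) s_h²/n_h, with W_h = N_h/N and N = 320:
  stratum 1: (230/320)²·(1 − 25/230)·16.5²/25 = 5.01429
  stratum 2: (90/320)²·(1 − 10/90)·6.5²/10 = 0.29707
V̂(x̄_st) = 5.31136
SE(x̄_st) = √5.31136 = 2.30464

SE(x̄_st) ≈ 2.30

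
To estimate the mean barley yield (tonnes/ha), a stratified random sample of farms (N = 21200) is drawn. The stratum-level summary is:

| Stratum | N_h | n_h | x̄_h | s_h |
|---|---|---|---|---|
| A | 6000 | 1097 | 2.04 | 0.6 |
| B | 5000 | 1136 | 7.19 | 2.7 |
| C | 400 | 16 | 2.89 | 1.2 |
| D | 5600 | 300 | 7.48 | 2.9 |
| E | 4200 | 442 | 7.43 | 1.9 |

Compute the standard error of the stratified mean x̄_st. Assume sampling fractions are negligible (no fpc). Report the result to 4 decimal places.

V̂(x̄_st) = Σ W_h² s_h²/n_h, with W_h = N_h/N and N = 21200:
  stratum A: (6000/21200)²·0.6²/1097 = 2.62861e-05
  stratum B: (5000/21200)²·2.7²/1136 = 0.000356958
  stratum C: (400/21200)²·1.2²/16 = 3.20399e-05
  stratum D: (5600/21200)²·2.9²/300 = 0.00195605
  stratum E: (4200/21200)²·1.9²/442 = 0.000320562
V̂(x̄_st) = 0.00269189
SE(x̄_st) = √0.00269189 = 0.0518834

SE(x̄_st) ≈ 0.0519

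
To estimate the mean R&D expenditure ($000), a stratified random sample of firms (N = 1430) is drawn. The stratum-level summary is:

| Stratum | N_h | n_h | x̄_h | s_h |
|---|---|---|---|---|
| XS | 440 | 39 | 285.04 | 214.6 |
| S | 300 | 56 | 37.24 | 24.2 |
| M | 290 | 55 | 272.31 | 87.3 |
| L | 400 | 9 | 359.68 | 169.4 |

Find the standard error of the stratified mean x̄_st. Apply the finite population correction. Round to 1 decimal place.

V̂(x̄_st) = Σ W_h² (1 − n_h/N_h) s_h²/n_h, with W_h = N_h/N and N = 1430:
  stratum XS: (440/1430)²·(1 − 39/440)·214.6²/39 = 101.887
  stratum S: (300/1430)²·(1 − 56/300)·24.2²/56 = 0.374353
  stratum M: (290/1430)²·(1 − 55/290)·87.3²/55 = 4.61806
  stratum L: (400/1430)²·(1 − 9/400)·169.4²/9 = 243.865
V̂(x̄_st) = 350.744
SE(x̄_st) = √350.744 = 18.7282

SE(x̄_st) ≈ 18.7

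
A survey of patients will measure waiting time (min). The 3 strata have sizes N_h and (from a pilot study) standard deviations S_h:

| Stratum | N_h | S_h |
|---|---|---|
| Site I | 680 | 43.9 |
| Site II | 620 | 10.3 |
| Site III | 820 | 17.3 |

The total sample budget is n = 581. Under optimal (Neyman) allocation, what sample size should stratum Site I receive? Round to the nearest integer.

Neyman allocation: n_h = n · N_h S_h / Σ N_i S_i, with n = 581.
  stratum Site I: N_h·S_h = 680·43.9 = 29852.00
  stratum Site II: N_h·S_h = 620·10.3 = 6386.00
  stratum Site III: N_h·S_h = 820·17.3 = 14186.00
Σ N_h S_h = 50424.00
n for stratum Site I = 581·29852.00/50424.00 = 343.963 → 344

344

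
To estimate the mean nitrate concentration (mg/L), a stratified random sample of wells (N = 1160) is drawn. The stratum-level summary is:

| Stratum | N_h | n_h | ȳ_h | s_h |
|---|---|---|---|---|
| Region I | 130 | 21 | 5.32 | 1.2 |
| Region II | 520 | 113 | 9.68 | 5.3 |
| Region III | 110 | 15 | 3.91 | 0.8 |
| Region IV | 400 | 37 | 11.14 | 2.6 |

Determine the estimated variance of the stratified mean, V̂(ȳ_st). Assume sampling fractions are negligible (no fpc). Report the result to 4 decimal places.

V̂(ȳ_st) ≈ 0.0729

V̂(ȳ_st) = Σ W_h² s_h²/n_h, with W_h = N_h/N and N = 1160:
  stratum Region I: (130/1160)²·1.2²/21 = 0.00086122
  stratum Region II: (520/1160)²·5.3²/113 = 0.0499533
  stratum Region III: (110/1160)²·0.8²/15 = 0.00038367
  stratum Region IV: (400/1160)²·2.6²/37 = 0.0217245
V̂(ȳ_st) = 0.0729226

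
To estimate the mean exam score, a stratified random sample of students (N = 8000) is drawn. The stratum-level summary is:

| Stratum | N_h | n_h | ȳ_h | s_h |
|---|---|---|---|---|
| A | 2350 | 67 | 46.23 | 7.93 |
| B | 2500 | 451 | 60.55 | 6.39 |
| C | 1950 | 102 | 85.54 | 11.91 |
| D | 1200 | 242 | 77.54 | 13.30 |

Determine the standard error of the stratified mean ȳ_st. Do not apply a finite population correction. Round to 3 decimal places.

V̂(ȳ_st) = Σ W_h² s_h²/n_h, with W_h = N_h/N and N = 8000:
  stratum A: (2350/8000)²·7.93²/67 = 0.0809892
  stratum B: (2500/8000)²·6.39²/451 = 0.00884149
  stratum C: (1950/8000)²·11.91²/102 = 0.0826252
  stratum D: (1200/8000)²·13.30²/242 = 0.0164464
V̂(ȳ_st) = 0.188902
SE(ȳ_st) = √0.188902 = 0.434629

SE(ȳ_st) ≈ 0.435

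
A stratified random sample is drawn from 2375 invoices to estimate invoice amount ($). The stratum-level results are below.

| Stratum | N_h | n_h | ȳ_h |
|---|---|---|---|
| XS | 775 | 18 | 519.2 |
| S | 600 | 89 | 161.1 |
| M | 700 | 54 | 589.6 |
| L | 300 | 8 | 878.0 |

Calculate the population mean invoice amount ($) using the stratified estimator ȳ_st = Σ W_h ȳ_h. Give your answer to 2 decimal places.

N = Σ N_h = 2375. Stratum weights W_h = N_h/N.
ȳ_st = (775·519.2 + 600·161.1 + 700·589.6 + 300·878.0) / 2375 = 494.8042

ȳ_st ≈ 494.80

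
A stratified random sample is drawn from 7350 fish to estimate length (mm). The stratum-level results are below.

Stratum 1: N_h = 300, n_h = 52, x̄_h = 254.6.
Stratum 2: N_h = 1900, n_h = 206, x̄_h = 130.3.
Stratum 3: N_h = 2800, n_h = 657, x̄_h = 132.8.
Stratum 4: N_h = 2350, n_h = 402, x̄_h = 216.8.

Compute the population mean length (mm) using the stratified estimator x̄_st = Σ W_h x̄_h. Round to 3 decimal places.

N = Σ N_h = 7350. Stratum weights W_h = N_h/N.
x̄_st = (300·254.6 + 1900·130.3 + 2800·132.8 + 2350·216.8) / 7350 = 163.98231

x̄_st ≈ 163.982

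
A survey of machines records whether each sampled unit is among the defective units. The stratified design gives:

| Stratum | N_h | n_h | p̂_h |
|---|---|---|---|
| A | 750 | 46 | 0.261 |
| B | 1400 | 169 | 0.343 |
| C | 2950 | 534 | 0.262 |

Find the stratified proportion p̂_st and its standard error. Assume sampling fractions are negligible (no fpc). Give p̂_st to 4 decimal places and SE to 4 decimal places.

N = 5100; stratum weights W_h = N_h/N.
p̂_st = Σ W_h p̂_h = (750·0.261 + 1400·0.343 + 2950·0.262)/5100 = 0.28409
V̂(p̂_st) = Σ W_h² p̂_h(1−p̂_h)/(n_h−1):
  stratum A: (750/5100)²·0.261·0.739/45 = 9.26946e-05
  stratum B: (1400/5100)²·0.343·0.657/168 = 0.00010108
  stratum C: (2950/5100)²·0.262·0.738/533 = 0.000121376
V̂(p̂_st) = 0.000315151; SE = √V̂ = 0.0177525

p̂_st ≈ 0.2841, SE ≈ 0.0178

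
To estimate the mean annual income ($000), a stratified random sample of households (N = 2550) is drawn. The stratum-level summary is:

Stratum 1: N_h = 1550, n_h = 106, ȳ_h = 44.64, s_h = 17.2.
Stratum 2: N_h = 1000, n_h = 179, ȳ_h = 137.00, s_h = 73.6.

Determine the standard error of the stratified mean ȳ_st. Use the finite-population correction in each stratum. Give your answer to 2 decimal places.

V̂(ȳ_st) = Σ W_h² (1 − n_h/N_h) s_h²/n_h, with W_h = N_h/N and N = 2550:
  stratum 1: (1550/2550)²·(1 − 106/1550)·17.2²/106 = 0.96066
  stratum 2: (1000/2550)²·(1 − 179/1000)·73.6²/179 = 3.8209
V̂(ȳ_st) = 4.78156
SE(ȳ_st) = √4.78156 = 2.18668

SE(ȳ_st) ≈ 2.19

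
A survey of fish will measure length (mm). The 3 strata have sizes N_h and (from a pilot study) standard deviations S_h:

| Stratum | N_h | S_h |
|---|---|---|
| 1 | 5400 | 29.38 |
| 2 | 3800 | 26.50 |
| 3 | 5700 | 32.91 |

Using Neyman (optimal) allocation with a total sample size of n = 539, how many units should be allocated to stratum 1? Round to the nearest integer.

Neyman allocation: n_h = n · N_h S_h / Σ N_i S_i, with n = 539.
  stratum 1: N_h·S_h = 5400·29.38 = 158652.00
  stratum 2: N_h·S_h = 3800·26.50 = 100700.00
  stratum 3: N_h·S_h = 5700·32.91 = 187587.00
Σ N_h S_h = 446939.00
n for stratum 1 = 539·158652.00/446939.00 = 191.331 → 191

191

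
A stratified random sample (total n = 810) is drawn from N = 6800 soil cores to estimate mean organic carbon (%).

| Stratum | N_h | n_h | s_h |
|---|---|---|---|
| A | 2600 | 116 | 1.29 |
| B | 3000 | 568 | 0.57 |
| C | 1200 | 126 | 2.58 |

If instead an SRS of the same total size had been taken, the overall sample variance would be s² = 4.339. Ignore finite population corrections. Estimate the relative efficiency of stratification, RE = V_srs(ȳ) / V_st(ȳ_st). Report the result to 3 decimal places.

RE ≈ 1.390

V̂(ȳ_st) = Σ W_h² s_h²/n_h, with W_h = N_h/N and N = 6800:
  stratum A: (2600/6800)²·1.29²/116 = 0.00209725
  stratum B: (3000/6800)²·0.57²/568 = 0.000111334
  stratum C: (1200/6800)²·2.58²/126 = 0.00164518
V_st = 0.00385376
V_srs = s²/n = 4.339/810 = 0.00535679
Relative efficiency = V_srs / V_st = 0.00535679/0.00385376 = 1.3900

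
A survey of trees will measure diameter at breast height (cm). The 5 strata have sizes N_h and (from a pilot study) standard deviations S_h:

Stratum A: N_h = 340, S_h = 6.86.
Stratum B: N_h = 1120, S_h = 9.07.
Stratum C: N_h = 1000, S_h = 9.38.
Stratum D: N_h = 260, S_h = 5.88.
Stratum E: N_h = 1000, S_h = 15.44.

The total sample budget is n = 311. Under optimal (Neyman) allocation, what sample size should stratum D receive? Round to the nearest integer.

Neyman allocation: n_h = n · N_h S_h / Σ N_i S_i, with n = 311.
  stratum A: N_h·S_h = 340·6.86 = 2332.40
  stratum B: N_h·S_h = 1120·9.07 = 10158.40
  stratum C: N_h·S_h = 1000·9.38 = 9380.00
  stratum D: N_h·S_h = 260·5.88 = 1528.80
  stratum E: N_h·S_h = 1000·15.44 = 15440.00
Σ N_h S_h = 38839.60
n for stratum D = 311·1528.80/38839.60 = 12.242 → 12

12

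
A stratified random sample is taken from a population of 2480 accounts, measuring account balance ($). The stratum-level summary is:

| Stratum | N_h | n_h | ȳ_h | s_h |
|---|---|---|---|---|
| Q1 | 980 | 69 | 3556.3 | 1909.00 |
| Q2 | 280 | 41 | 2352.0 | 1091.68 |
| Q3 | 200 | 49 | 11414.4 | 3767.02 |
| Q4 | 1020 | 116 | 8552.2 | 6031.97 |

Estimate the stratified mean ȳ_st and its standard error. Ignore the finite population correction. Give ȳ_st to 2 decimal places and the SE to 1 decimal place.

ȳ_st = Σ W_h ȳ_h = (980·3556.3 + 280·2352.0 + 200·11414.4 + 1020·8552.2)/2480 = 6108.81371
V̂(ȳ_st) = Σ W_h² s_h²/n_h, with W_h = N_h/N and N = 2480:
  stratum Q1: (980/2480)²·1909.00²/69 = 8247.3
  stratum Q2: (280/2480)²·1091.68²/41 = 370.527
  stratum Q3: (200/2480)²·3767.02²/49 = 1883.46
  stratum Q4: (1020/2480)²·6031.97²/116 = 53058.8
V̂(ȳ_st) = 63560.1
SE(ȳ_st) = √63560.1 = 252.111

ȳ_st ≈ 6108.81, SE ≈ 252.1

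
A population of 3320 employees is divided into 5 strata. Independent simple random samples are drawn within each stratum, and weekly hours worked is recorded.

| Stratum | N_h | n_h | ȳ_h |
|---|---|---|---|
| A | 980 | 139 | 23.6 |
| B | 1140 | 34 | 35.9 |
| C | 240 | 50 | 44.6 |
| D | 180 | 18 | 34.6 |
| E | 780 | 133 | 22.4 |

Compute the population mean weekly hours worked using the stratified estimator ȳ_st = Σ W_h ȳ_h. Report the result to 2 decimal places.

N = Σ N_h = 3320. Stratum weights W_h = N_h/N.
ȳ_st = (980·23.6 + 1140·35.9 + 240·44.6 + 180·34.6 + 780·22.4) / 3320 = 29.6560

ȳ_st ≈ 29.66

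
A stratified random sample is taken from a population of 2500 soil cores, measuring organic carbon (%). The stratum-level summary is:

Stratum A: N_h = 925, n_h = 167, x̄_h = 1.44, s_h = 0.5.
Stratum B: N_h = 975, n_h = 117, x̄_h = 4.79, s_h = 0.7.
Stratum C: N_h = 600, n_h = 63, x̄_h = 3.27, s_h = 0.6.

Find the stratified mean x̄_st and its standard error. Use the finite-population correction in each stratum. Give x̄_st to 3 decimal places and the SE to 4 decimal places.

x̄_st ≈ 3.186, SE ≈ 0.0320

x̄_st = Σ W_h x̄_h = (925·1.44 + 975·4.79 + 600·3.27)/2500 = 3.18570
V̂(x̄_st) = Σ W_h² (1 − n_h/N_h) s_h²/n_h, with W_h = N_h/N and N = 2500:
  stratum A: (925/2500)²·(1 − 167/925)·0.5²/167 = 0.00016794
  stratum B: (975/2500)²·(1 − 117/975)·0.7²/117 = 0.00056056
  stratum C: (600/2500)²·(1 − 63/600)·0.6²/63 = 0.000294583
V̂(x̄_st) = 0.00102308
SE(x̄_st) = √0.00102308 = 0.0319857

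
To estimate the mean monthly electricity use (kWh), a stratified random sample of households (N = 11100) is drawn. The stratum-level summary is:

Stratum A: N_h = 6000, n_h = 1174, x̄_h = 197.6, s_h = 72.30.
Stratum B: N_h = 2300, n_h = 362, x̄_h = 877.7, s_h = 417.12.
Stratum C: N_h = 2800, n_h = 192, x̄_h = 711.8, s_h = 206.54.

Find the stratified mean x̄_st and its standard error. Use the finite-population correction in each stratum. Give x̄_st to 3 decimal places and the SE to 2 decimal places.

x̄_st ≈ 468.230, SE ≈ 5.62

x̄_st = Σ W_h x̄_h = (6000·197.6 + 2300·877.7 + 2800·711.8)/11100 = 468.22973
V̂(x̄_st) = Σ W_h² (1 − n_h/N_h) s_h²/n_h, with W_h = N_h/N and N = 11100:
  stratum A: (6000/11100)²·(1 − 1174/6000)·72.30²/1174 = 1.04641
  stratum B: (2300/11100)²·(1 − 362/2300)·417.12²/362 = 17.388
  stratum C: (2800/11100)²·(1 − 192/2800)·206.54²/192 = 13.1682
V̂(x̄_st) = 31.6026
SE(x̄_st) = √31.6026 = 5.62162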